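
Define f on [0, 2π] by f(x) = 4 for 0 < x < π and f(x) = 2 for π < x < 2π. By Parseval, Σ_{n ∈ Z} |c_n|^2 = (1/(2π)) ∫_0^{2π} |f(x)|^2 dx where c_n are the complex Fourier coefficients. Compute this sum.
Σ |c_n|^2 = 10

Parseval equates the L^2 energy of f (normalised by 1/(2π)) with the ℓ^2 sum of its Fourier coefficients: (1/(2π)) ∫_0^{2π} |f|^2 = Σ |c_n|^2.
Compute the left side: (1/(2π)) [∫_0^π 4^2 dx + ∫_π^{2π} 2^2 dx] = (1/(2π)) · (16π + 4π) = (16 + 4)/2 = 10.
So Σ_{n ∈ Z} |c_n|^2 = 10.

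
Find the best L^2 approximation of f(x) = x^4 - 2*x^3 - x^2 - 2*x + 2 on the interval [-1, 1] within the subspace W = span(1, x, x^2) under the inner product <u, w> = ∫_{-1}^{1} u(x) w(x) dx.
g(x) = -x^2/7 - 16*x/5 + 67/35

The best approximation g ∈ W is the orthogonal projection of f onto W. Writing g = a_0 + a_1 x + a_2 x^2, the coefficients solve the normal equations G · a = b where
  G_{ij} = <φ_i, φ_j> and b_i = <f, φ_i>, with φ_0 = 1, φ_1 = x, φ_2 = x^2.
G =
  [2, 0, 2/3]
  [0, 2/3, 0]
  [2/3, 0, 2/5],
b = (56/15, -32/15, 128/105).
Solving gives a_0 = 67/35, a_1 = -16/5, a_2 = -1/7, so
  g(x) = -x^2/7 - 16*x/5 + 67/35.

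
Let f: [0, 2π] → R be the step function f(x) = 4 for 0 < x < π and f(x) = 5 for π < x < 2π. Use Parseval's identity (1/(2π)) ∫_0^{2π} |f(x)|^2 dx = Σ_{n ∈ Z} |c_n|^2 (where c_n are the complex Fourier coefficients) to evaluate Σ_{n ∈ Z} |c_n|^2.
Σ |c_n|^2 = 41/2

Parseval equates the L^2 energy of f (normalised by 1/(2π)) with the ℓ^2 sum of its Fourier coefficients: (1/(2π)) ∫_0^{2π} |f|^2 = Σ |c_n|^2.
Compute the left side: (1/(2π)) [∫_0^π 4^2 dx + ∫_π^{2π} 5^2 dx] = (1/(2π)) · (16π + 25π) = (16 + 25)/2 = 41/2.
So Σ_{n ∈ Z} |c_n|^2 = 41/2.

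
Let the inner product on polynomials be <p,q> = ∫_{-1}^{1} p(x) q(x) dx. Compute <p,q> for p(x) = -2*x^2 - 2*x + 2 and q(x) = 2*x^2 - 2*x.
<p,q> = 56/15

Expand the product: p(x)·q(x) = -4*x^4 + 8*x^2 - 4*x.
∫_{-1}^{1} of each monomial x^k gives [2/(k+1) if k even, 0 if k odd]. Integrating term-by-term (or equivalently evaluating the antiderivative F(x) = -4*x^5/5 + 8*x^3/3 - 2*x^2 at the endpoints):
  F(1) − F(−1) = -2/15 − (-58/15) = 56/15.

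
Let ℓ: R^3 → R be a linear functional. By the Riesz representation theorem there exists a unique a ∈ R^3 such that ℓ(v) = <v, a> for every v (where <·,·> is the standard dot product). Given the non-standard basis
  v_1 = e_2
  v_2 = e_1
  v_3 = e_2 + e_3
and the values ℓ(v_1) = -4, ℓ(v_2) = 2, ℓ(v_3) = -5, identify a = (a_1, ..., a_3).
a = (2, -4, -1)

Write a = (a_1, ..., a_3) in the standard basis. For each basis vector v_i, ℓ(v_i) = <v_i, a> is a linear equation in the a_j's. Collect the n equations into a matrix system V a = ℓ, where row i of V is v_i (expressed in the standard basis). Since V is invertible (lower-triangular with 1s on the diagonal, up to permutation), solve by back-substitution:
  V =
[[0, 1, 0],
 [1, 0, 0],
 [0, 1, 1]]
  V a = (-4, 2, -5)
Solving gives a = (2, -4, -1).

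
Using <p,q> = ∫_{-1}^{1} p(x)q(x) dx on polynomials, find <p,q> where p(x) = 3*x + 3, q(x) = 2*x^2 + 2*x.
<p,q> = 8

Expand the product: p(x)·q(x) = 6*x^3 + 12*x^2 + 6*x.
∫_{-1}^{1} of each monomial x^k gives [2/(k+1) if k even, 0 if k odd]. Integrating term-by-term (or equivalently evaluating the antiderivative F(x) = 3*x^4/2 + 4*x^3 + 3*x^2 at the endpoints):
  F(1) − F(−1) = 17/2 − (1/2) = 8.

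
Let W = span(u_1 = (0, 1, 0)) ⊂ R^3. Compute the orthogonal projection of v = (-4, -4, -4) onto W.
proj_W(v) = (0, -4, 0)

Set up U = [u_1 | ... | u_1] ∈ R^(3×1). The projector onto W = col(U) is P = U (U^T U)^(-1) U^T.
Compute U^T U =
  [1],
and U^T v = (-4).
Solve U^T U · c = U^T v for the coefficients: c = (-4). The projection is proj_W(v) = U c.
Check: (v - proj_W(v)) · u_1 = 0  (should be 0).
Result: proj_W(v) = (0, -4, 0).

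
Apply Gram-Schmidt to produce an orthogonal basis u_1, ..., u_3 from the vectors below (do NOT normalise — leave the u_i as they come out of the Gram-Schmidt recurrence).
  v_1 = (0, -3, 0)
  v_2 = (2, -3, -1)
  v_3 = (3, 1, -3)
Orthogonal basis:
  u_1 = (0, -3, 0)
  u_2 = (2, 0, -1)
  u_3 = (-3/5, 0, -6/5)

Apply the Gram-Schmidt recurrence
  u_1 = v_1
  u_i = v_i − Σ_{j<i} ((v_i · u_j) / (u_j · u_j)) · u_j.

Step by step this gives:
  u_1 = (0, -3, 0)
  u_2 = (2, 0, -1)
  u_3 = (-3/5, 0, -6/5)

Orthogonality check:
  u_2 · u_1 = 0 (should be 0)
  u_3 · u_1 = 0 (should be 0)
  u_3 · u_2 = 0 (should be 0)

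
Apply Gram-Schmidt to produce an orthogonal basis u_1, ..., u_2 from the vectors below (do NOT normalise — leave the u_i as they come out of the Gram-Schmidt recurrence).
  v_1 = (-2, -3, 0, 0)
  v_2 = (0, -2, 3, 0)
Orthogonal basis:
  u_1 = (-2, -3, 0, 0)
  u_2 = (12/13, -8/13, 3, 0)

Apply the Gram-Schmidt recurrence
  u_1 = v_1
  u_i = v_i − Σ_{j<i} ((v_i · u_j) / (u_j · u_j)) · u_j.

Step by step this gives:
  u_1 = (-2, -3, 0, 0)
  u_2 = (12/13, -8/13, 3, 0)

Orthogonality check:
  u_2 · u_1 = 0 (should be 0)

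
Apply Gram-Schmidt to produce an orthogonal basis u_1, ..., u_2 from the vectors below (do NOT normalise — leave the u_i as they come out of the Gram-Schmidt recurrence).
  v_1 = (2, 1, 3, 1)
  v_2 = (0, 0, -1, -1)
Orthogonal basis:
  u_1 = (2, 1, 3, 1)
  u_2 = (8/15, 4/15, -1/5, -11/15)

Apply the Gram-Schmidt recurrence
  u_1 = v_1
  u_i = v_i − Σ_{j<i} ((v_i · u_j) / (u_j · u_j)) · u_j.

Step by step this gives:
  u_1 = (2, 1, 3, 1)
  u_2 = (8/15, 4/15, -1/5, -11/15)

Orthogonality check:
  u_2 · u_1 = 0 (should be 0)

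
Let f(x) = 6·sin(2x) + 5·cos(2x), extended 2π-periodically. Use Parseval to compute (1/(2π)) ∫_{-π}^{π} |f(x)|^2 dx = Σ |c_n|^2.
Σ |c_n|^2 = 61/2

Expand |f|^2 and use orthogonality of {sin(nx), cos(mx)} on [-π, π]:
  ∫_{-π}^{π} sin(nx)^2 dx = π, ∫ cos(mx)^2 dx = π, and cross terms integrate to 0.
So ∫_{-π}^{π} f(x)^2 dx = 6^2 · π + 5^2 · π = (36 + 25)π.
Divide by 2π: (36 + 25)/2 = 61/2.
By Parseval, this equals Σ |c_n|^2.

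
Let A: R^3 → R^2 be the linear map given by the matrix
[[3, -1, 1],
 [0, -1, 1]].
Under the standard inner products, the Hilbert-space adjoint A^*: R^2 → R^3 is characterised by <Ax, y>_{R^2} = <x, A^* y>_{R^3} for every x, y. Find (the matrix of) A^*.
A^* = A^T =
[[3, 0],
 [-1, -1],
 [1, 1]]

For real matrices with standard dot products, the defining identity <Ax, y> = <x, A^* y> gives (Ax)^T y = x^T (A^*) y, i.e. x^T A^T y = x^T (A^*) y. Since this holds for all x, y, we must have A^* = A^T. Therefore
A^* =
[[3, 0],
 [-1, -1],
 [1, 1]].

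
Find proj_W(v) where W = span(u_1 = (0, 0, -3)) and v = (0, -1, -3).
proj_W(v) = (0, 0, -3)

Set up U = [u_1 | ... | u_1] ∈ R^(3×1). The projector onto W = col(U) is P = U (U^T U)^(-1) U^T.
Compute U^T U =
  [9],
and U^T v = (9).
Solve U^T U · c = U^T v for the coefficients: c = (1). The projection is proj_W(v) = U c.
Check: (v - proj_W(v)) · u_1 = 0  (should be 0).
Result: proj_W(v) = (0, 0, -3).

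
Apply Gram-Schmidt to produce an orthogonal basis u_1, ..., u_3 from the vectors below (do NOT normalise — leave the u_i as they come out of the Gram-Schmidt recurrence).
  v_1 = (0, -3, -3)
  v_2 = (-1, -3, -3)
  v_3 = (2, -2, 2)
Orthogonal basis:
  u_1 = (0, -3, -3)
  u_2 = (-1, 0, 0)
  u_3 = (0, -2, 2)

Apply the Gram-Schmidt recurrence
  u_1 = v_1
  u_i = v_i − Σ_{j<i} ((v_i · u_j) / (u_j · u_j)) · u_j.

Step by step this gives:
  u_1 = (0, -3, -3)
  u_2 = (-1, 0, 0)
  u_3 = (0, -2, 2)

Orthogonality check:
  u_2 · u_1 = 0 (should be 0)
  u_3 · u_1 = 0 (should be 0)
  u_3 · u_2 = 0 (should be 0)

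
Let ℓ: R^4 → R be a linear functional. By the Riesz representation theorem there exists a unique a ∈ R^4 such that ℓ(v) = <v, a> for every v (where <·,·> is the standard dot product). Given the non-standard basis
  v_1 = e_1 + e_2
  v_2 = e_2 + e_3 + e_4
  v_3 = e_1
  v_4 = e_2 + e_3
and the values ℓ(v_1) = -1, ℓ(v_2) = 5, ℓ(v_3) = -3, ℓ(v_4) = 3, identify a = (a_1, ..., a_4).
a = (-3, 2, 1, 2)

Write a = (a_1, ..., a_4) in the standard basis. For each basis vector v_i, ℓ(v_i) = <v_i, a> is a linear equation in the a_j's. Collect the n equations into a matrix system V a = ℓ, where row i of V is v_i (expressed in the standard basis). Since V is invertible (lower-triangular with 1s on the diagonal, up to permutation), solve by back-substitution:
  V =
[[1, 1, 0, 0],
 [0, 1, 1, 1],
 [1, 0, 0, 0],
 [0, 1, 1, 0]]
  V a = (-1, 5, -3, 3)
Solving gives a = (-3, 2, 1, 2).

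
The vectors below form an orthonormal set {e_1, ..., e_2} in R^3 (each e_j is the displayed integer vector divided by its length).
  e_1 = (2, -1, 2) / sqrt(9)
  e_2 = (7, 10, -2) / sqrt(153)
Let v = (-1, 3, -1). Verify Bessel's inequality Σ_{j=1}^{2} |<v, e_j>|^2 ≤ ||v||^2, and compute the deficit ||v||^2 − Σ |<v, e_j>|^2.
Σ |<v, e_j>|^2 = 162/17; ||v||^2 = 11; deficit = 25/17

Write each e_j = u_j / sqrt(<u_j, u_j>) where u_j is the displayed integer vector. Then <v, e_j> = <v, u_j> / sqrt(<u_j, u_j>), so |<v, e_j>|^2 = <v, u_j>^2 / <u_j, u_j>.
Coefficients: <v, e_1> = -7/sqrt(9), <v, e_2> = 25/sqrt(153).
Square and sum: Σ |<v, e_j>|^2 = 162/17.
Compute ||v||^2 = v·v = 11.
Deficit = 11 − 162/17 = 25/17 ≥ 0, confirming Bessel's inequality. (The deficit equals ||v − Σ <v,e_j> e_j||^2, the squared distance from v to span{e_j}.)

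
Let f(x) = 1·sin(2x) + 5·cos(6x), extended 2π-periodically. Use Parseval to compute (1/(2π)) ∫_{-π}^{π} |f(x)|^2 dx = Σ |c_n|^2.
Σ |c_n|^2 = 13

Expand |f|^2 and use orthogonality of {sin(nx), cos(mx)} on [-π, π]:
  ∫_{-π}^{π} sin(nx)^2 dx = π, ∫ cos(mx)^2 dx = π, and cross terms integrate to 0.
So ∫_{-π}^{π} f(x)^2 dx = 1^2 · π + 5^2 · π = (1 + 25)π.
Divide by 2π: (1 + 25)/2 = 13.
By Parseval, this equals Σ |c_n|^2.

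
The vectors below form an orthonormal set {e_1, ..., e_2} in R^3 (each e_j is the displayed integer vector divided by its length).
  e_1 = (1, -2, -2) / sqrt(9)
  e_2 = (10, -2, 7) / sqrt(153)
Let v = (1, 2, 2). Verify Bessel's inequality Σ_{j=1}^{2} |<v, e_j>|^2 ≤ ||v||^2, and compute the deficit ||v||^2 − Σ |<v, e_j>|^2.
Σ |<v, e_j>|^2 = 137/17; ||v||^2 = 9; deficit = 16/17

Write each e_j = u_j / sqrt(<u_j, u_j>) where u_j is the displayed integer vector. Then <v, e_j> = <v, u_j> / sqrt(<u_j, u_j>), so |<v, e_j>|^2 = <v, u_j>^2 / <u_j, u_j>.
Coefficients: <v, e_1> = -7/sqrt(9), <v, e_2> = 20/sqrt(153).
Square and sum: Σ |<v, e_j>|^2 = 137/17.
Compute ||v||^2 = v·v = 9.
Deficit = 9 − 137/17 = 16/17 ≥ 0, confirming Bessel's inequality. (The deficit equals ||v − Σ <v,e_j> e_j||^2, the squared distance from v to span{e_j}.)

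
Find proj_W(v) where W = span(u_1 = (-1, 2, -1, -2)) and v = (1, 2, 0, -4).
proj_W(v) = (-11/10, 11/5, -11/10, -11/5)

Set up U = [u_1 | ... | u_1] ∈ R^(4×1). The projector onto W = col(U) is P = U (U^T U)^(-1) U^T.
Compute U^T U =
  [10],
and U^T v = (11).
Solve U^T U · c = U^T v for the coefficients: c = (11/10). The projection is proj_W(v) = U c.
Check: (v - proj_W(v)) · u_1 = 0  (should be 0).
Result: proj_W(v) = (-11/10, 11/5, -11/10, -11/5).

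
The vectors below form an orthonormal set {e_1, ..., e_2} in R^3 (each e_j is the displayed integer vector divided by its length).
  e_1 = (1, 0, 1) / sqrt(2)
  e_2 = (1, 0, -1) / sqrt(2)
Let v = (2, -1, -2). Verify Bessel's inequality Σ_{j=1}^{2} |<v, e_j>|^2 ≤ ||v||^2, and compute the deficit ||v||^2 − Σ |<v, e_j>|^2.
Σ |<v, e_j>|^2 = 8; ||v||^2 = 9; deficit = 1

Write each e_j = u_j / sqrt(<u_j, u_j>) where u_j is the displayed integer vector. Then <v, e_j> = <v, u_j> / sqrt(<u_j, u_j>), so |<v, e_j>|^2 = <v, u_j>^2 / <u_j, u_j>.
Coefficients: <v, e_1> = 0/sqrt(2), <v, e_2> = 4/sqrt(2).
Square and sum: Σ |<v, e_j>|^2 = 8.
Compute ||v||^2 = v·v = 9.
Deficit = 9 − 8 = 1 ≥ 0, confirming Bessel's inequality. (The deficit equals ||v − Σ <v,e_j> e_j||^2, the squared distance from v to span{e_j}.)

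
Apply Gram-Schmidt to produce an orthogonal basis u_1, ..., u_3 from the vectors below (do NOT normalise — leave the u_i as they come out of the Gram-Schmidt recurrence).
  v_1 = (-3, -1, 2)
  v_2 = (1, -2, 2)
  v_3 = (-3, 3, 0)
Orthogonal basis:
  u_1 = (-3, -1, 2)
  u_2 = (23/14, -25/14, 11/7)
  u_3 = (4/13, 16/13, 14/13)

Apply the Gram-Schmidt recurrence
  u_1 = v_1
  u_i = v_i − Σ_{j<i} ((v_i · u_j) / (u_j · u_j)) · u_j.

Step by step this gives:
  u_1 = (-3, -1, 2)
  u_2 = (23/14, -25/14, 11/7)
  u_3 = (4/13, 16/13, 14/13)

Orthogonality check:
  u_2 · u_1 = 0 (should be 0)
  u_3 · u_1 = 0 (should be 0)
  u_3 · u_2 = 0 (should be 0)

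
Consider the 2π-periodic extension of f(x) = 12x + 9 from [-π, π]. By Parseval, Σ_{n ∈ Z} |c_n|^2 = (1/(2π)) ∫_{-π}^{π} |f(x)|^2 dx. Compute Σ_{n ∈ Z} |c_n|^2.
Σ |c_n|^2 = 48π^2 + 81

Expand and integrate term by term over [-π, π]:
  ∫ (12x)^2 dx = 144·(2π^3/3); ∫ 2·12·(9)·x dx = 0 (odd integrand); ∫ 9^2 dx = 81·2π.
So (1/(2π)) ∫_{-π}^{π} (12x + 9)^2 dx = 144π^2/3 + 81 = 48π^2 + 81.
Parseval ⇒ Σ |c_n|^2 = 48π^2 + 81.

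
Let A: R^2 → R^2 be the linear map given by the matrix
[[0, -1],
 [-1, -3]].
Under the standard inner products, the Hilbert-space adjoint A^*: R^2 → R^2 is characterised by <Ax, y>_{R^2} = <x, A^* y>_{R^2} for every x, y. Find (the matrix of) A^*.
A^* = A^T =
[[0, -1],
 [-1, -3]]

For real matrices with standard dot products, the defining identity <Ax, y> = <x, A^* y> gives (Ax)^T y = x^T (A^*) y, i.e. x^T A^T y = x^T (A^*) y. Since this holds for all x, y, we must have A^* = A^T. Therefore
A^* =
[[0, -1],
 [-1, -3]].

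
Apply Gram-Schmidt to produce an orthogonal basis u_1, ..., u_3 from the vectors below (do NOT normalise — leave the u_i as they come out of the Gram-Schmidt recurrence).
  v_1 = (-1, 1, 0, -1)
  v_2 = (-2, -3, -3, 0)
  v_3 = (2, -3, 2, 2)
Orthogonal basis:
  u_1 = (-1, 1, 0, -1)
  u_2 = (-7/3, -8/3, -3, -1/3)
  u_3 = (-9/13, -14/13, 20/13, -5/13)

Apply the Gram-Schmidt recurrence
  u_1 = v_1
  u_i = v_i − Σ_{j<i} ((v_i · u_j) / (u_j · u_j)) · u_j.

Step by step this gives:
  u_1 = (-1, 1, 0, -1)
  u_2 = (-7/3, -8/3, -3, -1/3)
  u_3 = (-9/13, -14/13, 20/13, -5/13)

Orthogonality check:
  u_2 · u_1 = 0 (should be 0)
  u_3 · u_1 = 0 (should be 0)
  u_3 · u_2 = 0 (should be 0)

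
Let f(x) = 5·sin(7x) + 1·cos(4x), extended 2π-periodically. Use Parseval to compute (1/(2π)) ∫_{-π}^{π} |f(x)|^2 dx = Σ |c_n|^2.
Σ |c_n|^2 = 13

Expand |f|^2 and use orthogonality of {sin(nx), cos(mx)} on [-π, π]:
  ∫_{-π}^{π} sin(nx)^2 dx = π, ∫ cos(mx)^2 dx = π, and cross terms integrate to 0.
So ∫_{-π}^{π} f(x)^2 dx = 5^2 · π + 1^2 · π = (25 + 1)π.
Divide by 2π: (25 + 1)/2 = 13.
By Parseval, this equals Σ |c_n|^2.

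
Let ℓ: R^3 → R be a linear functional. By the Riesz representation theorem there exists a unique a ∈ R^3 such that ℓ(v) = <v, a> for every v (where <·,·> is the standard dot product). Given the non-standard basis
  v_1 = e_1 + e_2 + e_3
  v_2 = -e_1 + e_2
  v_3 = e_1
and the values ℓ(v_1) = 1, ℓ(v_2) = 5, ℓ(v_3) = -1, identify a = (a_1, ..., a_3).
a = (-1, 4, -2)

Write a = (a_1, ..., a_3) in the standard basis. For each basis vector v_i, ℓ(v_i) = <v_i, a> is a linear equation in the a_j's. Collect the n equations into a matrix system V a = ℓ, where row i of V is v_i (expressed in the standard basis). Since V is invertible (lower-triangular with 1s on the diagonal, up to permutation), solve by back-substitution:
  V =
[[1, 1, 1],
 [-1, 1, 0],
 [1, 0, 0]]
  V a = (1, 5, -1)
Solving gives a = (-1, 4, -2).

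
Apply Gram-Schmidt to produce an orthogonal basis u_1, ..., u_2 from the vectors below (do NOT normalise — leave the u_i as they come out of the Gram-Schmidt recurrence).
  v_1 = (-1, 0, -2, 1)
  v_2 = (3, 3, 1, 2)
Orthogonal basis:
  u_1 = (-1, 0, -2, 1)
  u_2 = (5/2, 3, 0, 5/2)

Apply the Gram-Schmidt recurrence
  u_1 = v_1
  u_i = v_i − Σ_{j<i} ((v_i · u_j) / (u_j · u_j)) · u_j.

Step by step this gives:
  u_1 = (-1, 0, -2, 1)
  u_2 = (5/2, 3, 0, 5/2)

Orthogonality check:
  u_2 · u_1 = 0 (should be 0)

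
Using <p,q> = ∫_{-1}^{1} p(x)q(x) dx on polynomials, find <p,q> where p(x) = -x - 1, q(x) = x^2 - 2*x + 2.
<p,q> = -10/3

Expand the product: p(x)·q(x) = -x^3 + x^2 - 2.
∫_{-1}^{1} of each monomial x^k gives [2/(k+1) if k even, 0 if k odd]. Integrating term-by-term (or equivalently evaluating the antiderivative F(x) = -x^4/4 + x^3/3 - 2*x at the endpoints):
  F(1) − F(−1) = -23/12 − (17/12) = -10/3.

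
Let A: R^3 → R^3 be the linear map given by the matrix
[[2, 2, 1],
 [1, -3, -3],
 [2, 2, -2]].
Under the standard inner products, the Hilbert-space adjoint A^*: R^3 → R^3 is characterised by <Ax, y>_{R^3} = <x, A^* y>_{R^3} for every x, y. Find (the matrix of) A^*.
A^* = A^T =
[[2, 1, 2],
 [2, -3, 2],
 [1, -3, -2]]

For real matrices with standard dot products, the defining identity <Ax, y> = <x, A^* y> gives (Ax)^T y = x^T (A^*) y, i.e. x^T A^T y = x^T (A^*) y. Since this holds for all x, y, we must have A^* = A^T. Therefore
A^* =
[[2, 1, 2],
 [2, -3, 2],
 [1, -3, -2]].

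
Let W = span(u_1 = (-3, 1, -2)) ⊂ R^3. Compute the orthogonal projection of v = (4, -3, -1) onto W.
proj_W(v) = (39/14, -13/14, 13/7)

Set up U = [u_1 | ... | u_1] ∈ R^(3×1). The projector onto W = col(U) is P = U (U^T U)^(-1) U^T.
Compute U^T U =
  [14],
and U^T v = (-13).
Solve U^T U · c = U^T v for the coefficients: c = (-13/14). The projection is proj_W(v) = U c.
Check: (v - proj_W(v)) · u_1 = 0  (should be 0).
Result: proj_W(v) = (39/14, -13/14, 13/7).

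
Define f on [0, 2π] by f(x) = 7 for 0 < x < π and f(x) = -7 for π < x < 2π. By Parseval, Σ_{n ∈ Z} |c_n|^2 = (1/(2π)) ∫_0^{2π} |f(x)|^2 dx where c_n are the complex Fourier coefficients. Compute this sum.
Σ |c_n|^2 = 49

Parseval equates the L^2 energy of f (normalised by 1/(2π)) with the ℓ^2 sum of its Fourier coefficients: (1/(2π)) ∫_0^{2π} |f|^2 = Σ |c_n|^2.
Compute the left side: (1/(2π)) [∫_0^π 7^2 dx + ∫_π^{2π} (-7)^2 dx] = (1/(2π)) · (49π + 49π) = (49 + 49)/2 = 49.
So Σ_{n ∈ Z} |c_n|^2 = 49.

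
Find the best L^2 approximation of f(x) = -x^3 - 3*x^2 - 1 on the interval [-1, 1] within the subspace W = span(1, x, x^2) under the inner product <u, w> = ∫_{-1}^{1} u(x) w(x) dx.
g(x) = -3*x^2 - 3*x/5 - 1

The best approximation g ∈ W is the orthogonal projection of f onto W. Writing g = a_0 + a_1 x + a_2 x^2, the coefficients solve the normal equations G · a = b where
  G_{ij} = <φ_i, φ_j> and b_i = <f, φ_i>, with φ_0 = 1, φ_1 = x, φ_2 = x^2.
G =
  [2, 0, 2/3]
  [0, 2/3, 0]
  [2/3, 0, 2/5],
b = (-4, -2/5, -28/15).
Solving gives a_0 = -1, a_1 = -3/5, a_2 = -3, so
  g(x) = -3*x^2 - 3*x/5 - 1.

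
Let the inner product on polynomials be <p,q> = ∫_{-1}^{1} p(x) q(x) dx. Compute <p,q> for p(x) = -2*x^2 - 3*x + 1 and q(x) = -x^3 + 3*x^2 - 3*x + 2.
<p,q> = 122/15

Expand the product: p(x)·q(x) = 2*x^5 - 3*x^4 - 4*x^3 + 8*x^2 - 9*x + 2.
∫_{-1}^{1} of each monomial x^k gives [2/(k+1) if k even, 0 if k odd]. Integrating term-by-term (or equivalently evaluating the antiderivative F(x) = x^6/3 - 3*x^5/5 - x^4 + 8*x^3/3 - 9*x^2/2 + 2*x at the endpoints):
  F(1) − F(−1) = -11/10 − (-277/30) = 122/15.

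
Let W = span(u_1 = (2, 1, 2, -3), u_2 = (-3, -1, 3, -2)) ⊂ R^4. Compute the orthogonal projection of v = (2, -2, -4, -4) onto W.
proj_W(v) = (878/389, 352/389, -166/389, -186/389)

Set up U = [u_1 | ... | u_2] ∈ R^(4×2). The projector onto W = col(U) is P = U (U^T U)^(-1) U^T.
Compute U^T U =
  [18, 5]
  [5, 23],
and U^T v = (6, -8).
Solve U^T U · c = U^T v for the coefficients: c = (178/389, -174/389). The projection is proj_W(v) = U c.
Check: (v - proj_W(v)) · u_1 = 0  (should be 0).
Check: (v - proj_W(v)) · u_2 = 0  (should be 0).
Result: proj_W(v) = (878/389, 352/389, -166/389, -186/389).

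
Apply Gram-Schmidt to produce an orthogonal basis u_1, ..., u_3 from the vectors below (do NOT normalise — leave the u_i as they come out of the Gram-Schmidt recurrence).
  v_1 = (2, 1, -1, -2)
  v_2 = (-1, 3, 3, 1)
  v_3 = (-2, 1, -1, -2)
Orthogonal basis:
  u_1 = (2, 1, -1, -2)
  u_2 = (-1/5, 17/5, 13/5, 1/5)
  u_3 = (-55/23, 15/23, -21/23, -37/23)

Apply the Gram-Schmidt recurrence
  u_1 = v_1
  u_i = v_i − Σ_{j<i} ((v_i · u_j) / (u_j · u_j)) · u_j.

Step by step this gives:
  u_1 = (2, 1, -1, -2)
  u_2 = (-1/5, 17/5, 13/5, 1/5)
  u_3 = (-55/23, 15/23, -21/23, -37/23)

Orthogonality check:
  u_2 · u_1 = 0 (should be 0)
  u_3 · u_1 = 0 (should be 0)
  u_3 · u_2 = 0 (should be 0)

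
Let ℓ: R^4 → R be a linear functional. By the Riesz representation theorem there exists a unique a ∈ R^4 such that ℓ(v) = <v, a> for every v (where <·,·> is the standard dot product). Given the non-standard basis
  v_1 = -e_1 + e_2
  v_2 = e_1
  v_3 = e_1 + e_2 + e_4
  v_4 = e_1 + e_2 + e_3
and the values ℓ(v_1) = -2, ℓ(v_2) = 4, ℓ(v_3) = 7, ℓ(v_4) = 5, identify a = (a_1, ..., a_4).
a = (4, 2, -1, 1)

Write a = (a_1, ..., a_4) in the standard basis. For each basis vector v_i, ℓ(v_i) = <v_i, a> is a linear equation in the a_j's. Collect the n equations into a matrix system V a = ℓ, where row i of V is v_i (expressed in the standard basis). Since V is invertible (lower-triangular with 1s on the diagonal, up to permutation), solve by back-substitution:
  V =
[[-1, 1, 0, 0],
 [1, 0, 0, 0],
 [1, 1, 0, 1],
 [1, 1, 1, 0]]
  V a = (-2, 4, 7, 5)
Solving gives a = (4, 2, -1, 1).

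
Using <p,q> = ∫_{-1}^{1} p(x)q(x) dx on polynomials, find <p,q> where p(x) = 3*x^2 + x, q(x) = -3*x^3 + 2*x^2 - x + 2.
<p,q> = 68/15

Expand the product: p(x)·q(x) = -9*x^5 + 3*x^4 - x^3 + 5*x^2 + 2*x.
∫_{-1}^{1} of each monomial x^k gives [2/(k+1) if k even, 0 if k odd]. Integrating term-by-term (or equivalently evaluating the antiderivative F(x) = -3*x^6/2 + 3*x^5/5 - x^4/4 + 5*x^3/3 + x^2 at the endpoints):
  F(1) − F(−1) = 91/60 − (-181/60) = 68/15.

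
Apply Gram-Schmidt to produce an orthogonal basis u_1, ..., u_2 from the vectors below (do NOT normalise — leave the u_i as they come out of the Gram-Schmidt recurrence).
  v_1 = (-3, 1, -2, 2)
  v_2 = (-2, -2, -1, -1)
Orthogonal basis:
  u_1 = (-3, 1, -2, 2)
  u_2 = (-4/3, -20/9, -5/9, -13/9)

Apply the Gram-Schmidt recurrence
  u_1 = v_1
  u_i = v_i − Σ_{j<i} ((v_i · u_j) / (u_j · u_j)) · u_j.

Step by step this gives:
  u_1 = (-3, 1, -2, 2)
  u_2 = (-4/3, -20/9, -5/9, -13/9)

Orthogonality check:
  u_2 · u_1 = 0 (should be 0)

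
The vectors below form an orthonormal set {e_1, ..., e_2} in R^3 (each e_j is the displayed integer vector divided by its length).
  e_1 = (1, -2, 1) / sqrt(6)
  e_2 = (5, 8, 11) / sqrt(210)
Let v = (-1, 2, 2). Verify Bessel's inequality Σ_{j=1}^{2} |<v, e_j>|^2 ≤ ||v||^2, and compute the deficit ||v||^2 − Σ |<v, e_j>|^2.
Σ |<v, e_j>|^2 = 234/35; ||v||^2 = 9; deficit = 81/35

Write each e_j = u_j / sqrt(<u_j, u_j>) where u_j is the displayed integer vector. Then <v, e_j> = <v, u_j> / sqrt(<u_j, u_j>), so |<v, e_j>|^2 = <v, u_j>^2 / <u_j, u_j>.
Coefficients: <v, e_1> = -3/sqrt(6), <v, e_2> = 33/sqrt(210).
Square and sum: Σ |<v, e_j>|^2 = 234/35.
Compute ||v||^2 = v·v = 9.
Deficit = 9 − 234/35 = 81/35 ≥ 0, confirming Bessel's inequality. (The deficit equals ||v − Σ <v,e_j> e_j||^2, the squared distance from v to span{e_j}.)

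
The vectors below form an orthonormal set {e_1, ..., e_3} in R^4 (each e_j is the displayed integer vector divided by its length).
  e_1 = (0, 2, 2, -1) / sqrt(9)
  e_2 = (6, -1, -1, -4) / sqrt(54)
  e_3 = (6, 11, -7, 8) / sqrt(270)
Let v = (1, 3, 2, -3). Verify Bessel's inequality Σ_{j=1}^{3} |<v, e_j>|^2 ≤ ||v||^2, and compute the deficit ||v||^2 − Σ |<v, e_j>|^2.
Σ |<v, e_j>|^2 = 986/45; ||v||^2 = 23; deficit = 49/45

Write each e_j = u_j / sqrt(<u_j, u_j>) where u_j is the displayed integer vector. Then <v, e_j> = <v, u_j> / sqrt(<u_j, u_j>), so |<v, e_j>|^2 = <v, u_j>^2 / <u_j, u_j>.
Coefficients: <v, e_1> = 13/sqrt(9), <v, e_2> = 13/sqrt(54), <v, e_3> = 1/sqrt(270).
Square and sum: Σ |<v, e_j>|^2 = 986/45.
Compute ||v||^2 = v·v = 23.
Deficit = 23 − 986/45 = 49/45 ≥ 0, confirming Bessel's inequality. (The deficit equals ||v − Σ <v,e_j> e_j||^2, the squared distance from v to span{e_j}.)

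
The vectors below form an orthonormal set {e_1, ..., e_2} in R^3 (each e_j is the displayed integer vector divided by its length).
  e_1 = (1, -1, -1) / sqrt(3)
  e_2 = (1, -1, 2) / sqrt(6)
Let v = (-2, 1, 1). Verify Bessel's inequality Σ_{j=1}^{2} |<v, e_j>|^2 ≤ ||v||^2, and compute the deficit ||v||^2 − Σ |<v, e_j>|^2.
Σ |<v, e_j>|^2 = 11/2; ||v||^2 = 6; deficit = 1/2

Write each e_j = u_j / sqrt(<u_j, u_j>) where u_j is the displayed integer vector. Then <v, e_j> = <v, u_j> / sqrt(<u_j, u_j>), so |<v, e_j>|^2 = <v, u_j>^2 / <u_j, u_j>.
Coefficients: <v, e_1> = -4/sqrt(3), <v, e_2> = -1/sqrt(6).
Square and sum: Σ |<v, e_j>|^2 = 11/2.
Compute ||v||^2 = v·v = 6.
Deficit = 6 − 11/2 = 1/2 ≥ 0, confirming Bessel's inequality. (The deficit equals ||v − Σ <v,e_j> e_j||^2, the squared distance from v to span{e_j}.)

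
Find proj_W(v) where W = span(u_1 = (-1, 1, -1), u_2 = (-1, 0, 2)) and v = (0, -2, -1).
proj_W(v) = (1, -1/2, -1/2)

Set up U = [u_1 | ... | u_2] ∈ R^(3×2). The projector onto W = col(U) is P = U (U^T U)^(-1) U^T.
Compute U^T U =
  [3, -1]
  [-1, 5],
and U^T v = (-1, -2).
Solve U^T U · c = U^T v for the coefficients: c = (-1/2, -1/2). The projection is proj_W(v) = U c.
Check: (v - proj_W(v)) · u_1 = 0  (should be 0).
Check: (v - proj_W(v)) · u_2 = 0  (should be 0).
Result: proj_W(v) = (1, -1/2, -1/2).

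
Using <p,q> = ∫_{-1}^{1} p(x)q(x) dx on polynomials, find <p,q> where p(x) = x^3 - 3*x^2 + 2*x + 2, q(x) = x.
<p,q> = 26/15

Expand the product: p(x)·q(x) = x^4 - 3*x^3 + 2*x^2 + 2*x.
∫_{-1}^{1} of each monomial x^k gives [2/(k+1) if k even, 0 if k odd]. Integrating term-by-term (or equivalently evaluating the antiderivative F(x) = x^5/5 - 3*x^4/4 + 2*x^3/3 + x^2 at the endpoints):
  F(1) − F(−1) = 67/60 − (-37/60) = 26/15.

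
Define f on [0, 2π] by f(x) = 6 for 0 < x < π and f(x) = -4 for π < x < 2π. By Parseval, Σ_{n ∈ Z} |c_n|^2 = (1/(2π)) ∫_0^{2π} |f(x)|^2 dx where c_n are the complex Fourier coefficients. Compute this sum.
Σ |c_n|^2 = 26

Parseval equates the L^2 energy of f (normalised by 1/(2π)) with the ℓ^2 sum of its Fourier coefficients: (1/(2π)) ∫_0^{2π} |f|^2 = Σ |c_n|^2.
Compute the left side: (1/(2π)) [∫_0^π 6^2 dx + ∫_π^{2π} (-4)^2 dx] = (1/(2π)) · (36π + 16π) = (36 + 16)/2 = 26.
So Σ_{n ∈ Z} |c_n|^2 = 26.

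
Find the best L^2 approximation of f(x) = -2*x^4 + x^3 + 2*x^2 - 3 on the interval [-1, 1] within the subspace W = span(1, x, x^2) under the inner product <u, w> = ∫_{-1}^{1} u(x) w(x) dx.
g(x) = 2*x^2/7 + 3*x/5 - 99/35

The best approximation g ∈ W is the orthogonal projection of f onto W. Writing g = a_0 + a_1 x + a_2 x^2, the coefficients solve the normal equations G · a = b where
  G_{ij} = <φ_i, φ_j> and b_i = <f, φ_i>, with φ_0 = 1, φ_1 = x, φ_2 = x^2.
G =
  [2, 0, 2/3]
  [0, 2/3, 0]
  [2/3, 0, 2/5],
b = (-82/15, 2/5, -62/35).
Solving gives a_0 = -99/35, a_1 = 3/5, a_2 = 2/7, so
  g(x) = 2*x^2/7 + 3*x/5 - 99/35.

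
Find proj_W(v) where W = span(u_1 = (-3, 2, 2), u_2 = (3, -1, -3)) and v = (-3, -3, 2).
proj_W(v) = (-21/17, -57/34, 113/34)

Set up U = [u_1 | ... | u_2] ∈ R^(3×2). The projector onto W = col(U) is P = U (U^T U)^(-1) U^T.
Compute U^T U =
  [17, -17]
  [-17, 19],
and U^T v = (7, -12).
Solve U^T U · c = U^T v for the coefficients: c = (-71/34, -5/2). The projection is proj_W(v) = U c.
Check: (v - proj_W(v)) · u_1 = 0  (should be 0).
Check: (v - proj_W(v)) · u_2 = 0  (should be 0).
Result: proj_W(v) = (-21/17, -57/34, 113/34).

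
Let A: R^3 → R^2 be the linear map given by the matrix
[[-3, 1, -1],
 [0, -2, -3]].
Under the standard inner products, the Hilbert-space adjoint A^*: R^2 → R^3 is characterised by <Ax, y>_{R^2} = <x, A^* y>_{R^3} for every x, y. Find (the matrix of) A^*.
A^* = A^T =
[[-3, 0],
 [1, -2],
 [-1, -3]]

For real matrices with standard dot products, the defining identity <Ax, y> = <x, A^* y> gives (Ax)^T y = x^T (A^*) y, i.e. x^T A^T y = x^T (A^*) y. Since this holds for all x, y, we must have A^* = A^T. Therefore
A^* =
[[-3, 0],
 [1, -2],
 [-1, -3]].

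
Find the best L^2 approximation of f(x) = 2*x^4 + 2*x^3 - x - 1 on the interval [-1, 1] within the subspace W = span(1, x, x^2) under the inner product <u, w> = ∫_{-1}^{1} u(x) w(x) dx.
g(x) = 12*x^2/7 + x/5 - 41/35

The best approximation g ∈ W is the orthogonal projection of f onto W. Writing g = a_0 + a_1 x + a_2 x^2, the coefficients solve the normal equations G · a = b where
  G_{ij} = <φ_i, φ_j> and b_i = <f, φ_i>, with φ_0 = 1, φ_1 = x, φ_2 = x^2.
G =
  [2, 0, 2/3]
  [0, 2/3, 0]
  [2/3, 0, 2/5],
b = (-6/5, 2/15, -2/21).
Solving gives a_0 = -41/35, a_1 = 1/5, a_2 = 12/7, so
  g(x) = 12*x^2/7 + x/5 - 41/35.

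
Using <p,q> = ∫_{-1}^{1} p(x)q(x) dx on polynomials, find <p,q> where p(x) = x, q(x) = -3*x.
<p,q> = -2

Expand the product: p(x)·q(x) = -3*x^2.
∫_{-1}^{1} of each monomial x^k gives [2/(k+1) if k even, 0 if k odd]. Integrating term-by-term (or equivalently evaluating the antiderivative F(x) = -x^3 at the endpoints):
  F(1) − F(−1) = -1 − (1) = -2.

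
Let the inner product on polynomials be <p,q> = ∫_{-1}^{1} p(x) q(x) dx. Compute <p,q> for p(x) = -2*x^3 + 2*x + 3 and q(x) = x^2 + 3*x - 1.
<p,q> = -12/5

Expand the product: p(x)·q(x) = -2*x^5 - 6*x^4 + 4*x^3 + 9*x^2 + 7*x - 3.
∫_{-1}^{1} of each monomial x^k gives [2/(k+1) if k even, 0 if k odd]. Integrating term-by-term (or equivalently evaluating the antiderivative F(x) = -x^6/3 - 6*x^5/5 + x^4 + 3*x^3 + 7*x^2/2 - 3*x at the endpoints):
  F(1) − F(−1) = 89/30 − (161/30) = -12/5.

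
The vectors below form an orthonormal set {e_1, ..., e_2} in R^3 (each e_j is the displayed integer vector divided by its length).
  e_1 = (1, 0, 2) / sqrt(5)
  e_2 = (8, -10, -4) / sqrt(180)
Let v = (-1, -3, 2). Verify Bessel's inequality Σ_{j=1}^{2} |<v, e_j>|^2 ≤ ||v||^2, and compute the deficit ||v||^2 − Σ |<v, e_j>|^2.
Σ |<v, e_j>|^2 = 26/9; ||v||^2 = 14; deficit = 100/9

Write each e_j = u_j / sqrt(<u_j, u_j>) where u_j is the displayed integer vector. Then <v, e_j> = <v, u_j> / sqrt(<u_j, u_j>), so |<v, e_j>|^2 = <v, u_j>^2 / <u_j, u_j>.
Coefficients: <v, e_1> = 3/sqrt(5), <v, e_2> = 14/sqrt(180).
Square and sum: Σ |<v, e_j>|^2 = 26/9.
Compute ||v||^2 = v·v = 14.
Deficit = 14 − 26/9 = 100/9 ≥ 0, confirming Bessel's inequality. (The deficit equals ||v − Σ <v,e_j> e_j||^2, the squared distance from v to span{e_j}.)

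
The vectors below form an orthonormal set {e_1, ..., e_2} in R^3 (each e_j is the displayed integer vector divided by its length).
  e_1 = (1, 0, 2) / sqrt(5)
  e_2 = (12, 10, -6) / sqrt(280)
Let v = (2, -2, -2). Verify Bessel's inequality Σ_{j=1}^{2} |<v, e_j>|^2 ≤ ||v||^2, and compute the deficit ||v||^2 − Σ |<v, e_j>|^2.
Σ |<v, e_j>|^2 = 12/7; ||v||^2 = 12; deficit = 72/7

Write each e_j = u_j / sqrt(<u_j, u_j>) where u_j is the displayed integer vector. Then <v, e_j> = <v, u_j> / sqrt(<u_j, u_j>), so |<v, e_j>|^2 = <v, u_j>^2 / <u_j, u_j>.
Coefficients: <v, e_1> = -2/sqrt(5), <v, e_2> = 16/sqrt(280).
Square and sum: Σ |<v, e_j>|^2 = 12/7.
Compute ||v||^2 = v·v = 12.
Deficit = 12 − 12/7 = 72/7 ≥ 0, confirming Bessel's inequality. (The deficit equals ||v − Σ <v,e_j> e_j||^2, the squared distance from v to span{e_j}.)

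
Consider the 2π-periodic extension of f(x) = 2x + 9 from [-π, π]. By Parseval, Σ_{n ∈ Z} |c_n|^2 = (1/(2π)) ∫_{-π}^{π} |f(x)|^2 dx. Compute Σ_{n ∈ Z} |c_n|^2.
Σ |c_n|^2 = 4π^2/3 + 81

Expand and integrate term by term over [-π, π]:
  ∫ (2x)^2 dx = 4·(2π^3/3); ∫ 2·2·(9)·x dx = 0 (odd integrand); ∫ 9^2 dx = 81·2π.
So (1/(2π)) ∫_{-π}^{π} (2x + 9)^2 dx = 4π^2/3 + 81 = 4π^2/3 + 81.
Parseval ⇒ Σ |c_n|^2 = 4π^2/3 + 81.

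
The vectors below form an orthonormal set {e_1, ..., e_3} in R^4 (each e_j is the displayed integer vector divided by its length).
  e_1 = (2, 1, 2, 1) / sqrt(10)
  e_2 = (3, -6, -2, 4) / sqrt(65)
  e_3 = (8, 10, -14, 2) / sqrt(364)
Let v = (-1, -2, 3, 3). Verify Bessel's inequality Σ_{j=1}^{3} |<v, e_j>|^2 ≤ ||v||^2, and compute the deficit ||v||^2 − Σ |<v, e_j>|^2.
Σ |<v, e_j>|^2 = 241/14; ||v||^2 = 23; deficit = 81/14

Write each e_j = u_j / sqrt(<u_j, u_j>) where u_j is the displayed integer vector. Then <v, e_j> = <v, u_j> / sqrt(<u_j, u_j>), so |<v, e_j>|^2 = <v, u_j>^2 / <u_j, u_j>.
Coefficients: <v, e_1> = 5/sqrt(10), <v, e_2> = 15/sqrt(65), <v, e_3> = -64/sqrt(364).
Square and sum: Σ |<v, e_j>|^2 = 241/14.
Compute ||v||^2 = v·v = 23.
Deficit = 23 − 241/14 = 81/14 ≥ 0, confirming Bessel's inequality. (The deficit equals ||v − Σ <v,e_j> e_j||^2, the squared distance from v to span{e_j}.)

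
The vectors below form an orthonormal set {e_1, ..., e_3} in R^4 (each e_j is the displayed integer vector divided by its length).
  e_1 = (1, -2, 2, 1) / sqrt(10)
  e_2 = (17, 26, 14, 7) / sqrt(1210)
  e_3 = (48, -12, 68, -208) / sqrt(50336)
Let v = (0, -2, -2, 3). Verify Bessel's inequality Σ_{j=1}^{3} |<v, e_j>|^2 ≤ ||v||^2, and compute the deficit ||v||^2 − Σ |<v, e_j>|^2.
Σ |<v, e_j>|^2 = 189/13; ||v||^2 = 17; deficit = 32/13

Write each e_j = u_j / sqrt(<u_j, u_j>) where u_j is the displayed integer vector. Then <v, e_j> = <v, u_j> / sqrt(<u_j, u_j>), so |<v, e_j>|^2 = <v, u_j>^2 / <u_j, u_j>.
Coefficients: <v, e_1> = 3/sqrt(10), <v, e_2> = -59/sqrt(1210), <v, e_3> = -736/sqrt(50336).
Square and sum: Σ |<v, e_j>|^2 = 189/13.
Compute ||v||^2 = v·v = 17.
Deficit = 17 − 189/13 = 32/13 ≥ 0, confirming Bessel's inequality. (The deficit equals ||v − Σ <v,e_j> e_j||^2, the squared distance from v to span{e_j}.)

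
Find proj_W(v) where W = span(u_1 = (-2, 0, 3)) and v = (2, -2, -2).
proj_W(v) = (20/13, 0, -30/13)

Set up U = [u_1 | ... | u_1] ∈ R^(3×1). The projector onto W = col(U) is P = U (U^T U)^(-1) U^T.
Compute U^T U =
  [13],
and U^T v = (-10).
Solve U^T U · c = U^T v for the coefficients: c = (-10/13). The projection is proj_W(v) = U c.
Check: (v - proj_W(v)) · u_1 = 0  (should be 0).
Result: proj_W(v) = (20/13, 0, -30/13).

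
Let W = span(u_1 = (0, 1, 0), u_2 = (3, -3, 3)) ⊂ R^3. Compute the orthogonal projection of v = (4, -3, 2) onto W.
proj_W(v) = (3, -3, 3)

Set up U = [u_1 | ... | u_2] ∈ R^(3×2). The projector onto W = col(U) is P = U (U^T U)^(-1) U^T.
Compute U^T U =
  [1, -3]
  [-3, 27],
and U^T v = (-3, 27).
Solve U^T U · c = U^T v for the coefficients: c = (0, 1). The projection is proj_W(v) = U c.
Check: (v - proj_W(v)) · u_1 = 0  (should be 0).
Check: (v - proj_W(v)) · u_2 = 0  (should be 0).
Result: proj_W(v) = (3, -3, 3).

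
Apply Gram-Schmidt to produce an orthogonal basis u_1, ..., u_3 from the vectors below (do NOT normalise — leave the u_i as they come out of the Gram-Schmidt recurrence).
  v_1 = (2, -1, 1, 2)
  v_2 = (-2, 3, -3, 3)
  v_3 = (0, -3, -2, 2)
Orthogonal basis:
  u_1 = (2, -1, 1, 2)
  u_2 = (-6/5, 13/5, -13/5, 19/5)
  u_3 = (-39/49, -865/294, -605/294, 52/147)

Apply the Gram-Schmidt recurrence
  u_1 = v_1
  u_i = v_i − Σ_{j<i} ((v_i · u_j) / (u_j · u_j)) · u_j.

Step by step this gives:
  u_1 = (2, -1, 1, 2)
  u_2 = (-6/5, 13/5, -13/5, 19/5)
  u_3 = (-39/49, -865/294, -605/294, 52/147)

Orthogonality check:
  u_2 · u_1 = 0 (should be 0)
  u_3 · u_1 = 0 (should be 0)
  u_3 · u_2 = 0 (should be 0)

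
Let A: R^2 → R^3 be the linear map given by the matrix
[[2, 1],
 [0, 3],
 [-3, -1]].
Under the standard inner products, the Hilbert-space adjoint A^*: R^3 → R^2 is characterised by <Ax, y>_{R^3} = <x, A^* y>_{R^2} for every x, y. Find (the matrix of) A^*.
A^* = A^T =
[[2, 0, -3],
 [1, 3, -1]]

For real matrices with standard dot products, the defining identity <Ax, y> = <x, A^* y> gives (Ax)^T y = x^T (A^*) y, i.e. x^T A^T y = x^T (A^*) y. Since this holds for all x, y, we must have A^* = A^T. Therefore
A^* =
[[2, 0, -3],
 [1, 3, -1]].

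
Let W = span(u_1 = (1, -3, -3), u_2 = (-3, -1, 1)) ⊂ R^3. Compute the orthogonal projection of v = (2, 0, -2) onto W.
proj_W(v) = (56/25, -8/25, -8/5)

Set up U = [u_1 | ... | u_2] ∈ R^(3×2). The projector onto W = col(U) is P = U (U^T U)^(-1) U^T.
Compute U^T U =
  [19, -3]
  [-3, 11],
and U^T v = (8, -8).
Solve U^T U · c = U^T v for the coefficients: c = (8/25, -16/25). The projection is proj_W(v) = U c.
Check: (v - proj_W(v)) · u_1 = 0  (should be 0).
Check: (v - proj_W(v)) · u_2 = 0  (should be 0).
Result: proj_W(v) = (56/25, -8/25, -8/5).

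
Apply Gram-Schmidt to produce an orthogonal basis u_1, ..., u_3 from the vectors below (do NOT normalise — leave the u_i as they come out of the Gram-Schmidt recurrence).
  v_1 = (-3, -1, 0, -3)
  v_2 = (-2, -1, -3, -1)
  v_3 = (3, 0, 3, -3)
Orthogonal basis:
  u_1 = (-3, -1, 0, -3)
  u_2 = (-8/19, -9/19, -3, 11/19)
  u_3 = (459/185, -108/185, -129/185, -423/185)

Apply the Gram-Schmidt recurrence
  u_1 = v_1
  u_i = v_i − Σ_{j<i} ((v_i · u_j) / (u_j · u_j)) · u_j.

Step by step this gives:
  u_1 = (-3, -1, 0, -3)
  u_2 = (-8/19, -9/19, -3, 11/19)
  u_3 = (459/185, -108/185, -129/185, -423/185)

Orthogonality check:
  u_2 · u_1 = 0 (should be 0)
  u_3 · u_1 = 0 (should be 0)
  u_3 · u_2 = 0 (should be 0)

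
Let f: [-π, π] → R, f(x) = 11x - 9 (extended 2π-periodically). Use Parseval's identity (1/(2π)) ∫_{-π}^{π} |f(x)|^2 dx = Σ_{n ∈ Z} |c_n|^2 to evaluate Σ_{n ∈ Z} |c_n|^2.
Σ |c_n|^2 = 121π^2/3 + 81

Expand and integrate term by term over [-π, π]:
  ∫ (11x)^2 dx = 121·(2π^3/3); ∫ 2·11·(-9)·x dx = 0 (odd integrand); ∫ (-9)^2 dx = 81·2π.
So (1/(2π)) ∫_{-π}^{π} (11x - 9)^2 dx = 121π^2/3 + 81 = 121π^2/3 + 81.
Parseval ⇒ Σ |c_n|^2 = 121π^2/3 + 81.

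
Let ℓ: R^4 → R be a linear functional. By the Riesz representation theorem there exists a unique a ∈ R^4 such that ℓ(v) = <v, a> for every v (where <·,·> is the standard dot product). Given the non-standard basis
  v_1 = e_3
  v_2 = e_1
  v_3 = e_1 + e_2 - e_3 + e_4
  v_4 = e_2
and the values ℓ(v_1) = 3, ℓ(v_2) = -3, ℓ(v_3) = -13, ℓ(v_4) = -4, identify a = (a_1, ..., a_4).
a = (-3, -4, 3, -3)

Write a = (a_1, ..., a_4) in the standard basis. For each basis vector v_i, ℓ(v_i) = <v_i, a> is a linear equation in the a_j's. Collect the n equations into a matrix system V a = ℓ, where row i of V is v_i (expressed in the standard basis). Since V is invertible (lower-triangular with 1s on the diagonal, up to permutation), solve by back-substitution:
  V =
[[0, 0, 1, 0],
 [1, 0, 0, 0],
 [1, 1, -1, 1],
 [0, 1, 0, 0]]
  V a = (3, -3, -13, -4)
Solving gives a = (-3, -4, 3, -3).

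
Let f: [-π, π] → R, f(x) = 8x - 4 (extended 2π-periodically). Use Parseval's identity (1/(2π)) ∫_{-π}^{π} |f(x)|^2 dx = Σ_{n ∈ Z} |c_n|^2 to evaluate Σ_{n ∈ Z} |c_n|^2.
Σ |c_n|^2 = 64π^2/3 + 16

Expand and integrate term by term over [-π, π]:
  ∫ (8x)^2 dx = 64·(2π^3/3); ∫ 2·8·(-4)·x dx = 0 (odd integrand); ∫ (-4)^2 dx = 16·2π.
So (1/(2π)) ∫_{-π}^{π} (8x - 4)^2 dx = 64π^2/3 + 16 = 64π^2/3 + 16.
Parseval ⇒ Σ |c_n|^2 = 64π^2/3 + 16.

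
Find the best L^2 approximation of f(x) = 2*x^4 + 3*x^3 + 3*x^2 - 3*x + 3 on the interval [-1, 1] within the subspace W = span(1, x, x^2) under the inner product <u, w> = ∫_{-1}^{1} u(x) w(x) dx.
g(x) = 33*x^2/7 - 6*x/5 + 99/35

The best approximation g ∈ W is the orthogonal projection of f onto W. Writing g = a_0 + a_1 x + a_2 x^2, the coefficients solve the normal equations G · a = b where
  G_{ij} = <φ_i, φ_j> and b_i = <f, φ_i>, with φ_0 = 1, φ_1 = x, φ_2 = x^2.
G =
  [2, 0, 2/3]
  [0, 2/3, 0]
  [2/3, 0, 2/5],
b = (44/5, -4/5, 132/35).
Solving gives a_0 = 99/35, a_1 = -6/5, a_2 = 33/7, so
  g(x) = 33*x^2/7 - 6*x/5 + 99/35.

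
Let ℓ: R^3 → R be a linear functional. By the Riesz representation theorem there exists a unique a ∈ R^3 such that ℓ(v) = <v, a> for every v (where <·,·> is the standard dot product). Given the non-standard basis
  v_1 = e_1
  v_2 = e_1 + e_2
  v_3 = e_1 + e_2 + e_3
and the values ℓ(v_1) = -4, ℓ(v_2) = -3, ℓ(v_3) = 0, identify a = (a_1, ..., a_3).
a = (-4, 1, 3)

Write a = (a_1, ..., a_3) in the standard basis. For each basis vector v_i, ℓ(v_i) = <v_i, a> is a linear equation in the a_j's. Collect the n equations into a matrix system V a = ℓ, where row i of V is v_i (expressed in the standard basis). Since V is invertible (lower-triangular with 1s on the diagonal, up to permutation), solve by back-substitution:
  V =
[[1, 0, 0],
 [1, 1, 0],
 [1, 1, 1]]
  V a = (-4, -3, 0)
Solving gives a = (-4, 1, 3).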